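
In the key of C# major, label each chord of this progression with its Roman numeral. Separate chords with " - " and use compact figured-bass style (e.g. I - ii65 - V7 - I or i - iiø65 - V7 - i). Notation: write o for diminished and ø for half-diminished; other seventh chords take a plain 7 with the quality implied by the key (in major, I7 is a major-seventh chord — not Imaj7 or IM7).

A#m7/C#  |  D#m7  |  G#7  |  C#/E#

A#m7/C#: root A# is the submediant; minor seventh chord there is vi65.
D#m7: root D# is the supertonic; minor seventh chord there is ii7.
G#7 has root G#, degree 5 in C# major, so V7.
C#/E# has root C#, degree 1 in C# major, so I6.

vi65 - ii7 - V7 - I6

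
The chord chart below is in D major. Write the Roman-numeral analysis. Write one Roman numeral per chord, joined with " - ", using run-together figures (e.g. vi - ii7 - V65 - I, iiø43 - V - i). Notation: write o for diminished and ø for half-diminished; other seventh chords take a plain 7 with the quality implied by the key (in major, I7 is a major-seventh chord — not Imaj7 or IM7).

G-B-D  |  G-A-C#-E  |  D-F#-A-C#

IV - V42 - I7

G-B-D has root G, degree 4 in D major, so IV.
G-A-C#-E: dominant seventh chord on A = scale degree 5 → V42.
D-F#-A-C# has root D, degree 1 in D major, so I7.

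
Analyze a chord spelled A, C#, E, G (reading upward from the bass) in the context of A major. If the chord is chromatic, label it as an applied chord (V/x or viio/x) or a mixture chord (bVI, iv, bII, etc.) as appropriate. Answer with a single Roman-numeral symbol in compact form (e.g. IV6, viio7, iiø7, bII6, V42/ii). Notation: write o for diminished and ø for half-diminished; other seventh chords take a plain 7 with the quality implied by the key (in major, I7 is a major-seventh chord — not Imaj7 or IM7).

V7/IV

The pitches A-C#-E-G form a dominant seventh chord rooted on A.
A is not a diatonic chord root with this quality in A major, but it lies a perfect fifth above D (IV), so the chord functions as an applied dominant of IV.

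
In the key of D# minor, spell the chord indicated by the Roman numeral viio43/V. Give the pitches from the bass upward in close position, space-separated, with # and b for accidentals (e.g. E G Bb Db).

The slash marks an applied leading-tone chord: viio of V. In D# minor, V is A#, so the leading tone to it is G##, a half step below.
Building a fully diminished seventh chord on G## gives G##-B#-D#-F#.
The figured bass 43 indicates second inversion, placing the fifth (D#) in the bass: D#-F#-G##-B#.

D# F# G## B#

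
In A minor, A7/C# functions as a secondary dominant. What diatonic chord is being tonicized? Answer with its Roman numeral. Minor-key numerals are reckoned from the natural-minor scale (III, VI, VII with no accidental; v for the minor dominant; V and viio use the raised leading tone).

The chord is a dominant seventh chord on A.
A dominant resolves down a perfect fifth: A → D. In A minor, D is scale degree 4, i.e. iv.

iv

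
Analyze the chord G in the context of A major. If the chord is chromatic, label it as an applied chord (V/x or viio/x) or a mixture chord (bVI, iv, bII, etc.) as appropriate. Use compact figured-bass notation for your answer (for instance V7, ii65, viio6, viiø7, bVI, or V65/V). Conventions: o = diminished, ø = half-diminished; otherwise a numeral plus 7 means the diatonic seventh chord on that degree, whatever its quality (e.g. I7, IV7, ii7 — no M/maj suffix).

bVII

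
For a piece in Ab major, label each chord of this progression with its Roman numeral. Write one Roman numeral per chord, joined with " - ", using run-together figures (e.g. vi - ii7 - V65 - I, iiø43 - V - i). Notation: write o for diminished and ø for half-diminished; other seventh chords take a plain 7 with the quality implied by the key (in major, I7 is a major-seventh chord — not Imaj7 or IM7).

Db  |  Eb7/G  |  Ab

Db has root Db, degree 4 in Ab major, so IV.
Eb7/G has root Eb, degree 5 in Ab major, so V65.
Ab: root Ab is the tonic; major triad there is I.

IV - V65 - I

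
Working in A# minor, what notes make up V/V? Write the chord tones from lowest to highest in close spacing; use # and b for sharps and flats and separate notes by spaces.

B# D## F##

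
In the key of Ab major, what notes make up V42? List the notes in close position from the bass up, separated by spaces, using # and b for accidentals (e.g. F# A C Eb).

Db Eb G Bb

In Ab major, scale degree 5 is Eb, and the diatonic chord built there is a dominant seventh chord.
Stacking thirds from Eb gives Eb-G-Bb-Db.
With the 42 figure the chord is in third inversion; from the bass Db upward in close position it reads Db-Eb-G-Bb.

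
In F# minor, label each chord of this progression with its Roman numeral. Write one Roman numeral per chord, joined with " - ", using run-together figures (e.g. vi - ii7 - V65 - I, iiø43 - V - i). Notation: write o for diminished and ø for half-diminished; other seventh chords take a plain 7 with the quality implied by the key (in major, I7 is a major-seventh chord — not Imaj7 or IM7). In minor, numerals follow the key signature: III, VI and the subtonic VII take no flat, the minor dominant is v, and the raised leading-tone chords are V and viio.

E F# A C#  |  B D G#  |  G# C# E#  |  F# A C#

i42 - iio6 - V64 - i

E-F#-A-C# has root F#, degree 1 in F# minor, so i42.
B-D-G#: diminished triad on G# = scale degree 2 → iio6.
G#-C#-E# has root C#, degree 5 in F# minor, so V64.
F#-A-C#: root F# is the tonic; minor triad there is i.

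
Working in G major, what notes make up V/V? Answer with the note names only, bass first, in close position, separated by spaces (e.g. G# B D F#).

A C# E

V/V is a secondary dominant — the dominant triad of V. V in G major is D, so the applied chord's root is A, a perfect fifth above.
Building a major triad on A gives A-C#-E.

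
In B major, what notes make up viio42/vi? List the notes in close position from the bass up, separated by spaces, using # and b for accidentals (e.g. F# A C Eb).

The slash marks an applied leading-tone chord: viio of vi. In B major, vi is G#, so the leading tone to it is F##, a half step below.
Building a fully diminished seventh chord on F## gives F##-A#-C#-E.
With the 42 figure the chord is in third inversion; from the bass E upward in close position it reads E-F##-A#-C#.

E F## A# C#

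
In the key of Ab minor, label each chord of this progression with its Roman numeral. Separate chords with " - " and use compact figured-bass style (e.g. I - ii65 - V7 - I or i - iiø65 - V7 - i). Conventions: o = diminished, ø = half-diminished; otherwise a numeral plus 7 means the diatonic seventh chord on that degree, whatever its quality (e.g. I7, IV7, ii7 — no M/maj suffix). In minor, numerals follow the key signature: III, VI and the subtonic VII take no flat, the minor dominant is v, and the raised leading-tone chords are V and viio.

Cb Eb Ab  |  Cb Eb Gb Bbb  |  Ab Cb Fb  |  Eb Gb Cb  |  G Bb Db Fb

i6 - V7/VI - VI6 - III6 - viio7

Cb-Eb-Ab has root Ab, degree 1 in Ab minor, so i6.
Cb-Eb-Gb-Bbb: a dominant seventh chord on Cb, the applied dominant of VI → V7/VI.
Ab-Cb-Fb: major triad on Fb = scale degree 6 → VI6.
Eb-Gb-Cb: major triad on Cb = scale degree 3 → III6.
G-Bb-Db-Fb: fully diminished seventh chord on G = scale degree 7 → viio7.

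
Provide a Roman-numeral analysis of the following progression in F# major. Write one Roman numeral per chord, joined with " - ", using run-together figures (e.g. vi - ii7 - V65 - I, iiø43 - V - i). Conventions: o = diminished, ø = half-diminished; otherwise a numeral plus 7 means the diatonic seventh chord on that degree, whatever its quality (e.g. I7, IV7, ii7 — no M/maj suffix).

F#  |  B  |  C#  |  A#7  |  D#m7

I - IV - V - V7/vi - vi7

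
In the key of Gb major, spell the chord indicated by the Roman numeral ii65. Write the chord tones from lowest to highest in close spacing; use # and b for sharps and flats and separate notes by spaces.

In Gb major, the supertonic is Ab, and the diatonic chord built there is a minor seventh chord.
Stacking thirds from Ab gives Ab-Cb-Eb-Gb.
With the 65 figure the chord is in first inversion; from the bass Cb upward in close position it reads Cb-Eb-Gb-Ab.

Cb Eb Gb Ab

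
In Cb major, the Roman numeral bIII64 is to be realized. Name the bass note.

bIII in Cb major has root Ebb; the chord is Ebb-Gb-Bbb.
The figure 64 means second inversion — the fifth is in the bass.

Bbb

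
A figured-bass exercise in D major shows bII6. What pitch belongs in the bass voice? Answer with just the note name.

G

bII in D major has root Eb; the chord is Eb-G-Bb.
The figure 6 means first inversion — the third is in the bass.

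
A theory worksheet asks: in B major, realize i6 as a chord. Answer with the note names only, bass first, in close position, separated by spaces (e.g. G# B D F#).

D F# B

i6 is the minor tonic, borrowed from the parallel minor. In B major that root is B.
So the chord is B-D-F#, a minor triad.
With the 6 figure the chord is in first inversion; from the bass D upward in close position it reads D-F#-B.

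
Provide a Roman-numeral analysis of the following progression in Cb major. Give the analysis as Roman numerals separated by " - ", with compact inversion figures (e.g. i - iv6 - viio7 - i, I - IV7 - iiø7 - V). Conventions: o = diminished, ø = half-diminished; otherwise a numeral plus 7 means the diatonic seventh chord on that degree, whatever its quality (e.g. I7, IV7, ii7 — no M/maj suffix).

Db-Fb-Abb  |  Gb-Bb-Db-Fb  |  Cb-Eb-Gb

iio - V7 - I

Db-Fb-Abb: diminished triad on Db — chromatic; iio (borrowed from the parallel minor).
Gb-Bb-Db-Fb has root Gb, degree 5 in Cb major, so V7.
Cb-Eb-Gb: root Cb is the tonic; major triad there is I.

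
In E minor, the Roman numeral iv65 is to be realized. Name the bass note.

C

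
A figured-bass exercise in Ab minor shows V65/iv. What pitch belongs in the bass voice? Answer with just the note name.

C

The applied chord V65/iv is rooted on Ab: Ab-C-Eb-Gb.
The figure 65 means first inversion — the third is in the bass.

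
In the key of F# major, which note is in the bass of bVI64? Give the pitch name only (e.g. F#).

bVI in F# major has root D; the chord is D-F#-A.
The figure 64 means second inversion — the fifth is in the bass.

A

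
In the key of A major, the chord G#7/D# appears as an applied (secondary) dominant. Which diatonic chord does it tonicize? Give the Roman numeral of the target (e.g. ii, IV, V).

iii

The chord is a dominant seventh chord on G#.
A dominant resolves down a perfect fifth: G# → C#. In A major, C# is scale degree 3, i.e. iii.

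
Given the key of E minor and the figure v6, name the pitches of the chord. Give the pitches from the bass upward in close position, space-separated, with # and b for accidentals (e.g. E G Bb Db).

The numeral's case and figure indicate a minor triad. In E minor its root, the fifth degree, is B.
That chord is spelled B-D-F#.
The figured bass 6 indicates first inversion, placing the third (D) in the bass: D-F#-B.

D F# B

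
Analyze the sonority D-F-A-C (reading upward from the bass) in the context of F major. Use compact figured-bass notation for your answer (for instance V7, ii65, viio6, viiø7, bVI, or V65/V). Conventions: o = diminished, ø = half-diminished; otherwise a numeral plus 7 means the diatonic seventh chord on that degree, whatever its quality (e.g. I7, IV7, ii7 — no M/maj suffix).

Stacked in thirds the chord is D-F-A-C: a minor seventh chord on D.
D is scale degree 6 in F major, and a minor seventh chord on that degree is written vi7.

vi7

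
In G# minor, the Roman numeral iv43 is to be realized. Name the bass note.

iv in G# minor has root C#; the chord is C#-E-G#-B.
The figure 43 means second inversion — the fifth is in the bass.

G#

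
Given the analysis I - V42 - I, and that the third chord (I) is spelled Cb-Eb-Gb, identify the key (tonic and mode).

Cb major

The chord Cb is a major triad rooted on Cb; its label is I.
If Cb is scale degree 1 and the mode makes that degree carry a major triad, the tonic is Cb and the mode is major.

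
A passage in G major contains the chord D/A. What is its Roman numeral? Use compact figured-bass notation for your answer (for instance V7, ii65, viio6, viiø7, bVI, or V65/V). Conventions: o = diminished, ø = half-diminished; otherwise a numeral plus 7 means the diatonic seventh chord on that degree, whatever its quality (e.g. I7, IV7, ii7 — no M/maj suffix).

Stacked in thirds the chord is D-F#-A: a major triad on D.
In G major, D is the dominant; the diatonic major triad there is V.
With A in the bass the chord is in second inversion, so the figured bass is 64.

V64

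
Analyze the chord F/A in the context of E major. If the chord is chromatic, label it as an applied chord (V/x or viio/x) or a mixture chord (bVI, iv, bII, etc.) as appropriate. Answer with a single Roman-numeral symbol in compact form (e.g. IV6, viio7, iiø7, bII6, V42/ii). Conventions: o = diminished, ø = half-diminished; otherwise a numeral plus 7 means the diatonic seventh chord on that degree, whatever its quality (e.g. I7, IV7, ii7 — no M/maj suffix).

The pitches F-A-C form a major triad rooted on F.
F is the lowered second degree of E major (diatonic 2 would be F#). This is the Neapolitan sixth — a major triad on the lowered second degree, here in its customary first inversion.
With A in the bass the chord is in first inversion, so the figured bass is 6.

bII6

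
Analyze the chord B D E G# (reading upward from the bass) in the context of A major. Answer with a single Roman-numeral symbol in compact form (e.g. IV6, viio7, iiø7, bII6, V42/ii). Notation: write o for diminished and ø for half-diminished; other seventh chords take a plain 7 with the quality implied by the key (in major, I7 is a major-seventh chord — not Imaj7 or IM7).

V43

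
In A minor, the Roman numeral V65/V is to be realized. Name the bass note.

D#

The applied chord V65/V is rooted on B: B-D#-F#-A.
The figure 65 means first inversion — the third is in the bass.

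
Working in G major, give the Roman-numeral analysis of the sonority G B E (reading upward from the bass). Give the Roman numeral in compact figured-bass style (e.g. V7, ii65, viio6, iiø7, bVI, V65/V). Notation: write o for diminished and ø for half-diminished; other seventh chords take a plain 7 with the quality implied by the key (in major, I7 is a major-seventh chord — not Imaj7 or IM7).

vi6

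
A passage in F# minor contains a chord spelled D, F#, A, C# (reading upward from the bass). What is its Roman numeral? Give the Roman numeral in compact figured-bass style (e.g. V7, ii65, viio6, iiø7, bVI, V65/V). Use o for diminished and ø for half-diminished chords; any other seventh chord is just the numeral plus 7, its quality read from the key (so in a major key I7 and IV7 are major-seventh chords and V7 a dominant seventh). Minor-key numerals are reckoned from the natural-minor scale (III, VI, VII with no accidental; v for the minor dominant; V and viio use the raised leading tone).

VI7

Stacked in thirds the chord is D-F#-A-C#: a major seventh chord on D.
D is scale degree 6 in F# minor, and a major seventh chord on that degree is written VI7.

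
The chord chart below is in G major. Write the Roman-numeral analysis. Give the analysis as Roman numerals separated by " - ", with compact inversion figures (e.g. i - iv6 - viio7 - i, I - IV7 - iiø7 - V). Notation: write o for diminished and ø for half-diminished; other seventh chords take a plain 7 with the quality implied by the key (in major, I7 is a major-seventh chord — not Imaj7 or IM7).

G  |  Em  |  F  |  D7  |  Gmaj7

I - vi - bVII - V7 - I7

G: root G is the tonic; major triad there is I.
Em has root E, degree 6 in G major, so vi.
F is non-diatonic — bVII, a mixture chord from G minor.
D7: dominant seventh chord on D = scale degree 5 → V7.
Gmaj7: major seventh chord on G = scale degree 1 → I7.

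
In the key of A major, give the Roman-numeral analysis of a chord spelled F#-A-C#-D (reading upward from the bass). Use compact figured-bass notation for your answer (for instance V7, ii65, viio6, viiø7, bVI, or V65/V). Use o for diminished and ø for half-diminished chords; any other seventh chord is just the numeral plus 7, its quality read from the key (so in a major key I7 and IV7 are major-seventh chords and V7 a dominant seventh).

IV65

The pitches D-F#-A-C# form a major seventh chord rooted on D.
D is scale degree 4 in A major, and a major seventh chord on that degree is written IV7.
With F# in the bass the chord is in first inversion, so the figured bass is 65.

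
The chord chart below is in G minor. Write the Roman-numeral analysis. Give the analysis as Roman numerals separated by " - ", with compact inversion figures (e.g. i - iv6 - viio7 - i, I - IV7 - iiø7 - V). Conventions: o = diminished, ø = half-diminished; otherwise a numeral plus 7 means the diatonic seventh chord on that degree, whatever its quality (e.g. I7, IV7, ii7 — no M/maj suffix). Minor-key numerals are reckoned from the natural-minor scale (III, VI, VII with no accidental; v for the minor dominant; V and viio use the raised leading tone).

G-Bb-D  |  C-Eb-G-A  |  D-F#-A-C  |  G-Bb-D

G-Bb-D: root G is the tonic; minor triad there is i.
C-Eb-G-A: root A is the supertonic; half-diminished seventh chord there is iiø65.
D-F#-A-C: dominant seventh chord on D = scale degree 5 → V7.
G-Bb-D: minor triad on G = scale degree 1 → i.

i - iiø65 - V7 - i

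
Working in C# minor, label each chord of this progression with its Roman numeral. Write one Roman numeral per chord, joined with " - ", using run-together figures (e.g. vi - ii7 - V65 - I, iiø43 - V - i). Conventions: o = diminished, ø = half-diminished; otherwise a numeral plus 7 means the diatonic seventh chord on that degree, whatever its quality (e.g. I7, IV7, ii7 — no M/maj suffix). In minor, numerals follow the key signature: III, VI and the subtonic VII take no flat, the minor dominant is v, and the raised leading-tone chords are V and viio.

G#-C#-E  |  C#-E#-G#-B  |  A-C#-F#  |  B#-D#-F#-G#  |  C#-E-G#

i64 - V7/iv - iv6 - V65 - i

G#-C#-E has root C#, degree 1 in C# minor, so i64.
C#-E#-G#-B: chromatic; C# is V of iv, so V7/iv.
A-C#-F#: root F# is the subdominant; minor triad there is iv6.
B#-D#-F#-G# has root G#, degree 5 in C# minor, so V65.
C#-E-G#: root C# is the tonic; minor triad there is i.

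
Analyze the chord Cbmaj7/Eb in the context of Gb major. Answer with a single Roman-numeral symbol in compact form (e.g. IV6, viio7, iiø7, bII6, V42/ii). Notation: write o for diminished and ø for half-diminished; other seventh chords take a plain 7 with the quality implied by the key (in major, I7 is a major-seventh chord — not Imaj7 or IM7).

The pitches Cb-Eb-Gb-Bb form a major seventh chord rooted on Cb.
Cb is scale degree 4 in Gb major, and a major seventh chord on that degree is written IV7.
With Eb in the bass the chord is in first inversion, so the figured bass is 65.

IV65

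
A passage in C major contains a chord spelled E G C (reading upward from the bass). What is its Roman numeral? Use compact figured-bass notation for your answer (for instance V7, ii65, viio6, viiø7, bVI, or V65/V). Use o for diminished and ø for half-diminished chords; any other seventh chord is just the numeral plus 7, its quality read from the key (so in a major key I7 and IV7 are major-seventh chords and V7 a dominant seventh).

Stacked in thirds the chord is C-E-G: a major triad on C.
C is scale degree 1 in C major, and a major triad on that degree is written I.
With E in the bass the chord is in first inversion, so the figured bass is 6.

I6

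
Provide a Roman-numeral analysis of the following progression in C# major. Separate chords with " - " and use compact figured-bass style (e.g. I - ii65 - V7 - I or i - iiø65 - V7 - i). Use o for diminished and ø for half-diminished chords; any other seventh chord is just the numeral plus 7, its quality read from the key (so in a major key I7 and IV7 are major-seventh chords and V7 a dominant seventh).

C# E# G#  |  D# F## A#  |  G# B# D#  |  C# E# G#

C#-E#-G#: major triad on C# = scale degree 1 → I.
D#-F##-A#: a major triad on D#, the applied dominant of V → V/V.
G#-B#-D#: major triad on G# = scale degree 5 → V.
C#-E#-G#: major triad on C# = scale degree 1 → I.

I - V/V - V - I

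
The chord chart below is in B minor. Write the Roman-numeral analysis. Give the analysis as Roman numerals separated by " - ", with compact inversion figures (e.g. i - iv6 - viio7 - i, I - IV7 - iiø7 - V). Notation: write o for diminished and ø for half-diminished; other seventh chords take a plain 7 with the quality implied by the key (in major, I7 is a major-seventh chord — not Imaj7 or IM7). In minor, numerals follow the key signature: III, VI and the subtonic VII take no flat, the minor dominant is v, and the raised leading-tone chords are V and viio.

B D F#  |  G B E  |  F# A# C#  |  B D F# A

i - iv6 - V - i7

B-D-F#: root B is the tonic; minor triad there is i.
G-B-E has root E, degree 4 in B minor, so iv6.
F#-A#-C#: major triad on F# = scale degree 5 → V.
B-D-F#-A: root B is the tonic; minor seventh chord there is i7.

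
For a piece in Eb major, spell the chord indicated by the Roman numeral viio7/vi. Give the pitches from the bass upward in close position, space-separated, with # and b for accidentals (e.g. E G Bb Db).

B D F Ab

The slash marks an applied leading-tone chord: viio of vi. In Eb major, vi is C, so the leading tone to it is B, a half step below.
Building a fully diminished seventh chord on B gives B-D-F-Ab.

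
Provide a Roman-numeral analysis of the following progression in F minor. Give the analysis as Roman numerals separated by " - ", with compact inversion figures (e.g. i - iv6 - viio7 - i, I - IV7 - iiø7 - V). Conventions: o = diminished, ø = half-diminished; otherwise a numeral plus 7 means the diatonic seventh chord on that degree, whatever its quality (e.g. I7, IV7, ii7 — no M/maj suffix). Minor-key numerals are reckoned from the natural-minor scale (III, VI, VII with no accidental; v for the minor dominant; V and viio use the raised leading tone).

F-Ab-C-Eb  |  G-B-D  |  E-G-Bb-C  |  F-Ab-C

F-Ab-C-Eb: root F is the tonic; minor seventh chord there is i7.
G-B-D is the secondary dominant of V (major triad on G): V/V.
E-G-Bb-C: root C is the dominant; dominant seventh chord there is V65.
F-Ab-C: root F is the tonic; minor triad there is i.

i7 - V/V - V65 - i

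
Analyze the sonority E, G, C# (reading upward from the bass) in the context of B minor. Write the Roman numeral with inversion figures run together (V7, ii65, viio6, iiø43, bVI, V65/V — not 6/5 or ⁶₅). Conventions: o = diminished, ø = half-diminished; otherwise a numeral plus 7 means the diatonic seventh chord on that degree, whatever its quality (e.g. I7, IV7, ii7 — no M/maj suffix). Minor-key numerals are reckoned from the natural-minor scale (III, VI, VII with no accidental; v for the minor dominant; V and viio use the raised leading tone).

iio6

The pitches C#-E-G form a diminished triad rooted on C#.
In B minor, C# is the supertonic; the diatonic diminished triad there is iio.
With E in the bass the chord is in first inversion, so the figured bass is 6.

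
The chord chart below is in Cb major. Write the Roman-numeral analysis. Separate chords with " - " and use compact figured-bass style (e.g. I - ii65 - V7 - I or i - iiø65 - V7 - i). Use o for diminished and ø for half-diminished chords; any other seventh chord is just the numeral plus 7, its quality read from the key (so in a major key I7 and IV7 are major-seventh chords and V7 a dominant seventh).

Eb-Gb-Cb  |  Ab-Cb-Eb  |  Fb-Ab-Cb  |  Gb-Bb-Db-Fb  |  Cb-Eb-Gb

I6 - vi - IV - V7 - I

Eb-Gb-Cb: root Cb is the tonic; major triad there is I6.
Ab-Cb-Eb: minor triad on Ab = scale degree 6 → vi.
Fb-Ab-Cb: root Fb is the subdominant; major triad there is IV.
Gb-Bb-Db-Fb has root Gb, degree 5 in Cb major, so V7.
Cb-Eb-Gb: root Cb is the tonic; major triad there is I.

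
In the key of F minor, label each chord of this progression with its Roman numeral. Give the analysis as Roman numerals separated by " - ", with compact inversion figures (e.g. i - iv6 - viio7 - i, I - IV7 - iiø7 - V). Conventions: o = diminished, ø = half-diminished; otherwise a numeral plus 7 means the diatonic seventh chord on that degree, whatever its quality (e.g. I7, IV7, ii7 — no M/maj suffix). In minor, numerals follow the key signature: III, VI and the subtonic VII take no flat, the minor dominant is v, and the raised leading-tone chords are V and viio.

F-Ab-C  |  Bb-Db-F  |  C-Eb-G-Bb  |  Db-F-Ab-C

i - iv - v7 - VI7

F-Ab-C has root F, degree 1 in F minor, so i.
Bb-Db-F has root Bb, degree 4 in F minor, so iv.
C-Eb-G-Bb: minor seventh chord on C = scale degree 5 → v7.
Db-F-Ab-C: major seventh chord on Db = scale degree 6 → VI7.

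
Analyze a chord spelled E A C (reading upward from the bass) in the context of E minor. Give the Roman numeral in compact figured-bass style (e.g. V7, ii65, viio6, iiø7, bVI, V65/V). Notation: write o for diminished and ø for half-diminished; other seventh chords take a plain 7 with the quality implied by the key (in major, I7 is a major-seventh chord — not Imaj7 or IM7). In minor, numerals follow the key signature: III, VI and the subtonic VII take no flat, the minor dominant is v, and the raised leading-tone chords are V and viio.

iv64

Stacked in thirds the chord is A-C-E: a minor triad on A.
In E minor, A is the subdominant; the diatonic minor triad there is iv.
With E in the bass the chord is in second inversion, so the figured bass is 64.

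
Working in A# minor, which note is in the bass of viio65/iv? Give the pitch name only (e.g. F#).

E#

The applied chord viio65/iv is rooted on C##: C##-E#-G#-B.
The figure 65 means first inversion — the third is in the bass.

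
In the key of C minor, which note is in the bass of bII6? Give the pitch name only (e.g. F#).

bII in C minor has root Db; the chord is Db-F-Ab.
The figure 6 means first inversion — the third is in the bass.

F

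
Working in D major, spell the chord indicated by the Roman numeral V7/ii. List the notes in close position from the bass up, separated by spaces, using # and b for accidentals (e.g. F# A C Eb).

The slash means an applied dominant: we want the dominant of ii. In D major, ii is E minor, and its dominant is built on B.
Building a dominant seventh chord on B gives B-D#-F#-A.

B D# F# A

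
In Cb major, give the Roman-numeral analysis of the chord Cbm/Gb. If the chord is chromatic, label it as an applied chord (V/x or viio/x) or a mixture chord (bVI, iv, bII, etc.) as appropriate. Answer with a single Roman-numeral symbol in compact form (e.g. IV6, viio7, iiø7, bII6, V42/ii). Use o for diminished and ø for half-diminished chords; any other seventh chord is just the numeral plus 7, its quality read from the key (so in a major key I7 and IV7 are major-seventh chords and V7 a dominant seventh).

The pitches Cb-Ebb-Gb form a minor triad rooted on Cb.
Cb is the first degree of Cb major. This is the minor tonic, borrowed from the parallel minor.
With Gb in the bass the chord is in second inversion, so the figured bass is 64.

i64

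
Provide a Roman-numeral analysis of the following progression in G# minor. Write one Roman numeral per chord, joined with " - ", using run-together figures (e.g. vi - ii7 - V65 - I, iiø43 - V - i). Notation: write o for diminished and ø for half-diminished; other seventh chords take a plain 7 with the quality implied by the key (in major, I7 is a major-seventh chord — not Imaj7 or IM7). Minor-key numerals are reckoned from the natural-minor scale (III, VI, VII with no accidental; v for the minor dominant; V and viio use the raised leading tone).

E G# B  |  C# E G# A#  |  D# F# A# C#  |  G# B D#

E-G#-B: major triad on E = scale degree 6 → VI.
C#-E-G#-A# has root A#, degree 2 in G# minor, so iiø65.
D#-F#-A#-C#: minor seventh chord on D# = scale degree 5 → v7.
G#-B-D# has root G#, degree 1 in G# minor, so i.

VI - iiø65 - v7 - i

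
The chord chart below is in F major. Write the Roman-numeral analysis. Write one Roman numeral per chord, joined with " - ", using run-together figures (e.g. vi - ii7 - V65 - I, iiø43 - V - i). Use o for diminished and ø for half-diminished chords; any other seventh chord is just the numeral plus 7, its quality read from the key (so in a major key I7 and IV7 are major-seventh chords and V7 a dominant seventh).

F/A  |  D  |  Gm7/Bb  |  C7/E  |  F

I6 - V/ii - ii65 - V65 - I

F/A has root F, degree 1 in F major, so I6.
D: chromatic; D is V of ii, so V/ii.
Gm7/Bb: root G is the supertonic; minor seventh chord there is ii65.
C7/E: root C is the dominant; dominant seventh chord there is V65.
F: major triad on F = scale degree 1 → I.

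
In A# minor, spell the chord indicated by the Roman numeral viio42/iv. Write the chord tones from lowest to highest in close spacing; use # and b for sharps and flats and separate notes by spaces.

viio42/iv is a secondary leading-tone chord. The target iv is D# in A# minor; the applied chord is rooted a semitone below, on C##.
Building a fully diminished seventh chord on C## gives C##-E#-G#-B.
The figured bass 42 indicates third inversion, placing the seventh (B) in the bass: B-C##-E#-G#.

B C## E# G#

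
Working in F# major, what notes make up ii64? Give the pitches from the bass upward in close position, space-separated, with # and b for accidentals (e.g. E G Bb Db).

D# G# B

In F# major, scale degree 2 is G#, and the diatonic chord built there is a minor triad.
That chord is spelled G#-B-D#.
The figured bass 64 indicates second inversion, placing the fifth (D#) in the bass: D#-G#-B.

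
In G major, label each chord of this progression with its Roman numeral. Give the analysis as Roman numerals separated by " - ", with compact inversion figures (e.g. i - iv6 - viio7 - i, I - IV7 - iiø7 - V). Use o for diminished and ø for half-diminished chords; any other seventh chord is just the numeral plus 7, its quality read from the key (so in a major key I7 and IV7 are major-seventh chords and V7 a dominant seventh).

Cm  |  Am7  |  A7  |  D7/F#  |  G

Cm is non-diatonic — iv, a mixture chord from G minor.
Am7: minor seventh chord on A = scale degree 2 → ii7.
A7: a dominant seventh chord on A, the applied dominant of V → V7/V.
D7/F#: root D is the dominant; dominant seventh chord there is V65.
G has root G, degree 1 in G major, so I.

iv - ii7 - V7/V - V65 - I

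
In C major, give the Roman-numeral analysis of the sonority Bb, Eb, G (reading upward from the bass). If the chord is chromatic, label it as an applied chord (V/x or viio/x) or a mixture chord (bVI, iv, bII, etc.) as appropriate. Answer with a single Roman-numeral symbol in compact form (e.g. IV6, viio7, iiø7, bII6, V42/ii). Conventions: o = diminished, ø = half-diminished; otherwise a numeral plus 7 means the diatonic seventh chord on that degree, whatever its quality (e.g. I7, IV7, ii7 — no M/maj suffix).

bIII64

The pitches Eb-G-Bb form a major triad rooted on Eb.
Eb is the lowered third degree of C major (diatonic 3 would be E). This is a major triad on the lowered third degree, borrowed from the parallel minor.
With Bb in the bass the chord is in second inversion, so the figured bass is 64.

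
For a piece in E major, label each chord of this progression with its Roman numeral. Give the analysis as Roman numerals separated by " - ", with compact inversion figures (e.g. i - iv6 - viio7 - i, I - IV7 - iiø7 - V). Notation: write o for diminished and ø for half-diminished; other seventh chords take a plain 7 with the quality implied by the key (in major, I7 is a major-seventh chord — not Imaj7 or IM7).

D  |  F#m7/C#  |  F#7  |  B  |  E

D is non-diatonic — bVII, a mixture chord from E minor.
F#m7/C# has root F#, degree 2 in E major, so ii43.
F#7 is the secondary dominant of V (dominant seventh chord on F#): V7/V.
B: root B is the dominant; major triad there is V.
E has root E, degree 1 in E major, so I.

bVII - ii43 - V7/V - V - I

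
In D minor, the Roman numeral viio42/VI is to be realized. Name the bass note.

The applied chord viio42/VI is rooted on A: A-C-Eb-Gb.
The figure 42 means third inversion — the seventh is in the bass.

Gb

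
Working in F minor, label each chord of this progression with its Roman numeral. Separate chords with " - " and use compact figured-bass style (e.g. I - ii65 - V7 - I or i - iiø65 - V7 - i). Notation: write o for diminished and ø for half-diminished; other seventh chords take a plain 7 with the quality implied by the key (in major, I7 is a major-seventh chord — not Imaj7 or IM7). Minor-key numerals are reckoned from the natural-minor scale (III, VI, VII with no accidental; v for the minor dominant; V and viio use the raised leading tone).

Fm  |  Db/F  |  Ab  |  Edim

i - VI6 - III - viio

Fm: root F is the tonic; minor triad there is i.
Db/F: root Db is the submediant; major triad there is VI6.
Ab: root Ab is the mediant; major triad there is III.
Edim has root E, degree 7 in F minor, so viio.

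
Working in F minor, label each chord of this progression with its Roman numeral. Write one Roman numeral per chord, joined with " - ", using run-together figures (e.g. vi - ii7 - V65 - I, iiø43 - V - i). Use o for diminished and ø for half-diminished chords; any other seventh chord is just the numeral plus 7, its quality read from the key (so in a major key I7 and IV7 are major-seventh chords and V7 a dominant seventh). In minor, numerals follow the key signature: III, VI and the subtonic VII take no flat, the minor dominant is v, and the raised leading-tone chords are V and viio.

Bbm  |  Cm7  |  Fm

iv - v7 - i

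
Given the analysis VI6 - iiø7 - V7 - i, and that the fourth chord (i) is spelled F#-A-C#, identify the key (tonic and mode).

F# minor

i is given as F#-A-C# — a minor triad with root F#.
If F# is scale degree 1 and the mode makes that degree carry a minor triad, the tonic is F# and the mode is minor.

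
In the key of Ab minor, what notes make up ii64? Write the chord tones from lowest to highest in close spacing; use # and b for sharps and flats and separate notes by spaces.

Scale degree 2 in Ab minor is Bb; here the chord built on it is altered to a minor triad. ii64 is the minor supertonic, borrowed from the parallel major (the Dorian ii).
So the chord is Bb-Db-F.
With the 64 figure the chord is in second inversion; from the bass F upward in close position it reads F-Bb-Db.

F Bb Db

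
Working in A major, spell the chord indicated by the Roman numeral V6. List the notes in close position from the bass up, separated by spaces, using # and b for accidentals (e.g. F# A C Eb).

G# B E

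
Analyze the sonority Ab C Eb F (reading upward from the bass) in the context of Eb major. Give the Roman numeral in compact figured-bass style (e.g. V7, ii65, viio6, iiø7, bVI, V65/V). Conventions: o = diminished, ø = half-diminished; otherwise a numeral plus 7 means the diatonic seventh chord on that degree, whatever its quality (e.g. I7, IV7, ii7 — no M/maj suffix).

ii65

Stacked in thirds the chord is F-Ab-C-Eb: a minor seventh chord on F.
F is scale degree 2 in Eb major, and a minor seventh chord on that degree is written ii7.
With Ab in the bass the chord is in first inversion, so the figured bass is 65.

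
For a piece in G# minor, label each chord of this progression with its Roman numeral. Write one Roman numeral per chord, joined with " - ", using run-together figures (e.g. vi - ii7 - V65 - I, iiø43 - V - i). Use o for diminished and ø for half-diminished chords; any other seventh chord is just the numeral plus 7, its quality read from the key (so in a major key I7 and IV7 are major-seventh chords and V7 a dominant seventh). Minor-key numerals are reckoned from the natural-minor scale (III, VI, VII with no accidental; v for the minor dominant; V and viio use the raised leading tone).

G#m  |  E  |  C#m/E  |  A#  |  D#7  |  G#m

i - VI - iv6 - V/V - V7 - i

G#m: root G# is the tonic; minor triad there is i.
E: root E is the submediant; major triad there is VI.
C#m/E has root C#, degree 4 in G# minor, so iv6.
A# is the secondary dominant of V (major triad on A#): V/V.
D#7: dominant seventh chord on D# = scale degree 5 → V7.
G#m has root G#, degree 1 in G# minor, so i.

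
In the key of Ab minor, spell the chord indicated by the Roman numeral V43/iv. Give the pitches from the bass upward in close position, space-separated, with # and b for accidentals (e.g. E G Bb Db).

Eb Gb Ab C

V43/iv is a secondary dominant — the dominant seventh of iv. iv in Ab minor is Db, so the applied chord's root is Ab, a perfect fifth above.
Building a dominant seventh chord on Ab gives Ab-C-Eb-Gb.
With the 43 figure the chord is in second inversion; from the bass Eb upward in close position it reads Eb-Gb-Ab-C.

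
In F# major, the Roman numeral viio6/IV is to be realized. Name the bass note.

C#

The applied chord viio6/IV is rooted on A#: A#-C#-E.
The figure 6 means first inversion — the third is in the bass.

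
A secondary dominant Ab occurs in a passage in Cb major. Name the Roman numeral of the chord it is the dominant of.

The chord is a major triad on Ab.
A dominant resolves down a perfect fifth: Ab → Db. In Cb major, Db is scale degree 2, i.e. ii.

ii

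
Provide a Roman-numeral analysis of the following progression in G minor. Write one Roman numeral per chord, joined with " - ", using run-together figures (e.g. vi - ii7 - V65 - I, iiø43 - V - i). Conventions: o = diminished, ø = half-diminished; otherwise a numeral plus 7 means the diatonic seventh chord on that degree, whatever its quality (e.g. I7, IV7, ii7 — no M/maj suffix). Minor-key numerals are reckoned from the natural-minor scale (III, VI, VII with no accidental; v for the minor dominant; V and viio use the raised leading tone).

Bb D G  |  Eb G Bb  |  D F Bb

i6 - VI - III6

Bb-D-G has root G, degree 1 in G minor, so i6.
Eb-G-Bb: root Eb is the submediant; major triad there is VI.
D-F-Bb: major triad on Bb = scale degree 3 → III6.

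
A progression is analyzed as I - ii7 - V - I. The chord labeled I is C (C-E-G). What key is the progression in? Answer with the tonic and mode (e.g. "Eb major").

The anchor chord is a major triad on C, labeled I.
If C is scale degree 1 and the mode makes that degree carry a major triad, the tonic is C and the mode is major.

C major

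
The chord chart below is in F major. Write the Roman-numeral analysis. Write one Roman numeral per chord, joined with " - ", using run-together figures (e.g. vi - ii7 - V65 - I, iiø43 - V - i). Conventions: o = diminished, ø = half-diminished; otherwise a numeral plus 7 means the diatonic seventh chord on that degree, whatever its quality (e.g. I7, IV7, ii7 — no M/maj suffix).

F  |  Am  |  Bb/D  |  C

I - iii - IV6 - V

F: root F is the tonic; major triad there is I.
Am: minor triad on A = scale degree 3 → iii.
Bb/D: root Bb is the subdominant; major triad there is IV6.
C: major triad on C = scale degree 5 → V.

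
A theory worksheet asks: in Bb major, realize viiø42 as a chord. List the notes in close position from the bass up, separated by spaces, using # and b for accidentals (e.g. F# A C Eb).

G A C Eb

The numeral's case and figure indicate a half-diminished seventh chord. In Bb major its root, the leading tone, is A.
Stacking thirds from A gives A-C-Eb-G.
With the 42 figure the chord is in third inversion; from the bass G upward in close position it reads G-A-C-Eb.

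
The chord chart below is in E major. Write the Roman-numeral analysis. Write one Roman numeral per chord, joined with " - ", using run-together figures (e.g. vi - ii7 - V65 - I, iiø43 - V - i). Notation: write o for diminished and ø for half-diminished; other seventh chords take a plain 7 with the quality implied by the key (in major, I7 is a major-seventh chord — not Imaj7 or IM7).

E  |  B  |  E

E has root E, degree 1 in E major, so I.
B has root B, degree 5 in E major, so V.
E has root E, degree 1 in E major, so I.

I - V - I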